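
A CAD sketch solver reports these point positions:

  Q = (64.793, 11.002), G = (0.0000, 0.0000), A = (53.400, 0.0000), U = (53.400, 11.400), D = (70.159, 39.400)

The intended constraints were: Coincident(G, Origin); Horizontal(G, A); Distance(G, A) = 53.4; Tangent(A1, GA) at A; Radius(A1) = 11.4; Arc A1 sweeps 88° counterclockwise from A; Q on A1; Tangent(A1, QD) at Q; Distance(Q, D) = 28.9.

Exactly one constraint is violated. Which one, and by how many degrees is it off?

Tangent(A1, QD) at Q — off by 8.70°.

G = (0.00, 0.00) ✓; G.y = 0.00, A.y = 0.00 ✓; |GA| = 53.40 ✓; ∠(UA, AG) = 90.00° ✓; |UA| = 11.40 ✓; bearing(U→Q) − bearing(U→A) = 88.00° ✓; |UQ| = 11.40 ✓; ∠(UQ, QD) = 98.70° ✗; |QD| = 28.90 ✓.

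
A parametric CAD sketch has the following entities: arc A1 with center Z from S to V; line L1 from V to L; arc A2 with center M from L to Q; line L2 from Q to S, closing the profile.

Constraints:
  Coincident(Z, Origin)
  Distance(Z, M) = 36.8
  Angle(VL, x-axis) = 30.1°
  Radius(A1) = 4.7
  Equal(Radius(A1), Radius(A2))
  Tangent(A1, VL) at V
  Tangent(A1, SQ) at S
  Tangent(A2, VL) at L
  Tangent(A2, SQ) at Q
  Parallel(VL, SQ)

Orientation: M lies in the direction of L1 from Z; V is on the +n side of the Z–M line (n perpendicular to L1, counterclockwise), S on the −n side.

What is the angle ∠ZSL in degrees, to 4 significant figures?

75.67°

The slot axis is L1's direction at 30.1°, so u = (cos 30.1°, sin 30.1°) = (0.8652, 0.5015) and n = (−sin 30.1°, cos 30.1°) = (-0.5015, 0.8652). Z is at the origin and M lies 36.8 along u from Z, so M = 36.8·u = (31.84, 18.46). Tangency of A1 to both parallel lines with radius 4.7 puts V and S at Z ± 4.7·n: V = (-2.357, 4.066), S = (2.357, -4.066). Equal radii place L and Q the same way about M: L = M + 4.7·n = (29.48, 22.52), Q = M − 4.7·n = (34.19, 14.39). Then cos ∠ZSL = SZ·SL / (|SZ||SL|), giving 75.67°.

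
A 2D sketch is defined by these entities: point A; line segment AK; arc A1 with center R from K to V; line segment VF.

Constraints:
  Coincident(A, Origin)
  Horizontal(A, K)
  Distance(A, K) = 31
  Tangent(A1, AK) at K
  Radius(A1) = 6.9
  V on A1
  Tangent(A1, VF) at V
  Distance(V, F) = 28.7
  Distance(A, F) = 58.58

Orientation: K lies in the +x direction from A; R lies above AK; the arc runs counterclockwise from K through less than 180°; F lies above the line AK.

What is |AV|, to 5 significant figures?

37.151

Checks: |RV| = 6.900 ✓; ∠(RV, VF) = 90.00° ✓; |VF| = 28.70 ✓; |AF| = 58.58 ✓.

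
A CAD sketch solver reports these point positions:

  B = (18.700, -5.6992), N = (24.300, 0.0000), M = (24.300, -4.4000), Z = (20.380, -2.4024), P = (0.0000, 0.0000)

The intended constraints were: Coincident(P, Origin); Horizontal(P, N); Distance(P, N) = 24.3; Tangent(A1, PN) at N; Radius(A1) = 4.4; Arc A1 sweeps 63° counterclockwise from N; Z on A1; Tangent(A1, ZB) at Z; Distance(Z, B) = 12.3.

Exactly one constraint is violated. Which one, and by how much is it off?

Distance(Z, B) = 12.3 — off by 8.60.

P = (0.00, 0.00) ✓; P.y = 0.00, N.y = 0.00 ✓; |PN| = 24.30 ✓; ∠(MN, NP) = 90.00° ✓; |MN| = 4.400 ✓; bearing(M→Z) − bearing(M→N) = 63.00° ✓; |MZ| = 4.400 ✓; ∠(MZ, ZB) = 90.00° ✓; |ZB| = 3.700 ✗.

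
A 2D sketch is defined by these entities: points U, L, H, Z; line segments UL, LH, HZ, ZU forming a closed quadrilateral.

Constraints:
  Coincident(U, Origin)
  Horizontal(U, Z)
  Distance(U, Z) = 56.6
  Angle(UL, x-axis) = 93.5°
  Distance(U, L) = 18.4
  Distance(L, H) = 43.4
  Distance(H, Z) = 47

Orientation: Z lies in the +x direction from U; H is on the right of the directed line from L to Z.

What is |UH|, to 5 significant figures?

26.573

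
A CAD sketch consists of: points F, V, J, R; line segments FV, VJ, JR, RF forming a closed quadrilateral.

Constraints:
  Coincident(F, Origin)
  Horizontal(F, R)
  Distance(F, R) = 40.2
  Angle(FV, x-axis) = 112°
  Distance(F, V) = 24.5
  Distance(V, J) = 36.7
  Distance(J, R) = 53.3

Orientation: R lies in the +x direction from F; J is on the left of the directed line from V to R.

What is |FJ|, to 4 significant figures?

51.14

F is at the origin; F and R share the same y with |FR| = 40.2 and R in +x, so R = (40.2, 0). FV runs at 112.0° with |FV| = 24.5, so V = (-9.178, 22.72). J is determined by |VJ| = 36.7 and |JR| = 53.3 together: it lies at the intersection of circle(V, 36.7) and circle(R, 53.3). With |VR| = 54.35, the foot of the radical line on VR is 13.43 from V and the perpendicular offset is √(36.7² − 13.43²) = 34.15. Taking the left-of-VR solution: J = (17.30, 48.13).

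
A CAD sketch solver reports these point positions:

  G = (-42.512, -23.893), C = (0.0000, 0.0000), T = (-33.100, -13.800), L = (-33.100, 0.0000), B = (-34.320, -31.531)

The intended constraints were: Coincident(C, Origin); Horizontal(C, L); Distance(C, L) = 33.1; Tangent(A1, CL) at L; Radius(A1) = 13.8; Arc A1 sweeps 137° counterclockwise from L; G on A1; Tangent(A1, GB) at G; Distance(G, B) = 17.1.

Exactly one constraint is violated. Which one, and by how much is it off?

Distance(G, B) = 17.1 — off by 5.90.

C = (0.00, 0.00) ✓; C.y = 0.00, L.y = 0.00 ✓; |CL| = 33.10 ✓; ∠(TL, LC) = 90.00° ✓; |TL| = 13.80 ✓; bearing(T→G) − bearing(T→L) = 137.0° ✓; |TG| = 13.80 ✓; ∠(TG, GB) = 90.00° ✓; |GB| = 11.20 ✗.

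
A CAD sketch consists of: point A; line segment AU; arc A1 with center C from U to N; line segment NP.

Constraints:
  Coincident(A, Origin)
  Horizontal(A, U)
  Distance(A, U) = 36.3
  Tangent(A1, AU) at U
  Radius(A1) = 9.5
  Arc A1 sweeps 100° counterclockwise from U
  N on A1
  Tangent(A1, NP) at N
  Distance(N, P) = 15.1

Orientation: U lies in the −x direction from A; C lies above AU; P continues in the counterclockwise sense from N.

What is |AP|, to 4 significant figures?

39.39

On A1, U sits at bearing -90° from C; a 100° counterclockwise sweep puts N at bearing 10°, so N = C + 9.5·(cos 10°, sin 10°) = (-26.94, 11.15). A1 meets NP tangentially, so CN is at right angles to NP, so NP runs along (−sin 10°, cos 10°); with |NP| = 15.1, P = (-29.57, 26.02). Then |AP| = |P − A| = 39.39.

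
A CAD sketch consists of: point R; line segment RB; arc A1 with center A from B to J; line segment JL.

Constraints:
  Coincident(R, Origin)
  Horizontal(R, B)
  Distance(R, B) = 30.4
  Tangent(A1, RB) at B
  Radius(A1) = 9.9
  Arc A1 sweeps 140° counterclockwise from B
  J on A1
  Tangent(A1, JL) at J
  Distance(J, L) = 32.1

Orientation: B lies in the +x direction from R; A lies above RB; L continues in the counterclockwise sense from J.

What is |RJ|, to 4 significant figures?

40.71

R is at the origin; R and B share the same y with |RB| = 30.4 and B on the +x side, so B = (30.40, 0.000). The tangent condition forces AB to be normal to RB, so A = B + (0, 9.9) = (30.40, 9.900). On A1, B sits at bearing -90° from A; a 140° counterclockwise sweep puts J at bearing 50°, so J = A + 9.9·(cos 50°, sin 50°) = (36.76, 17.48). Then |RJ| = |J − R| = 40.71.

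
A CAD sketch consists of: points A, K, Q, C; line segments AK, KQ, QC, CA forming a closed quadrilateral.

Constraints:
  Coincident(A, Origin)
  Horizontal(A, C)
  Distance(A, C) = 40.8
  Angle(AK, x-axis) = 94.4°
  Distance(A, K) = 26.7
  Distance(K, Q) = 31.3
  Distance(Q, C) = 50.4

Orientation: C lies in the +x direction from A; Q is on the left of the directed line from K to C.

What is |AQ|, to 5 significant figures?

51.626

A is at the origin; AC is horizontal with |AC| = 40.8 and C in +x, so C = (40.8, 0). AK runs at 94.4° with |AK| = 26.7, so K = (-2.0484, 26.621). Q is determined by |KQ| = 31.3 and |QC| = 50.4 together: it lies at the intersection of circle(K, 31.3) and circle(C, 50.4). With |KC| = 50.445, the foot of the radical line on KC is 9.7553 from K and the perpendicular offset is √(31.3² − 9.7553²) = 29.741. Taking the left-of-KC solution: Q = (21.933, 46.735).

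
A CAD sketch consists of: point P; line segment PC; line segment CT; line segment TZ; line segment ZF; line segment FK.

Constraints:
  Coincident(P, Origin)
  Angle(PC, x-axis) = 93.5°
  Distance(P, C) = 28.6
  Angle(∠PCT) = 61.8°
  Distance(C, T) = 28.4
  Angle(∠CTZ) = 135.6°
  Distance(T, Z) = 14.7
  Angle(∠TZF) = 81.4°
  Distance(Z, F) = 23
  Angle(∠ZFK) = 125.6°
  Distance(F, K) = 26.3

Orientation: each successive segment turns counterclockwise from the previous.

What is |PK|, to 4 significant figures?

20.17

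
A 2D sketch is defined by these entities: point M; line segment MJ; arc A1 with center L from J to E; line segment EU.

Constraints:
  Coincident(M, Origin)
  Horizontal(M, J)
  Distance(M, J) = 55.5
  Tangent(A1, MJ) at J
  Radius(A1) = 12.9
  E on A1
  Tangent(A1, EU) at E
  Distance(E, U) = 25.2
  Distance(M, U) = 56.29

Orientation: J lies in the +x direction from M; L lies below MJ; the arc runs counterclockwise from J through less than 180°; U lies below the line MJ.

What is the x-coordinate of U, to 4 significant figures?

41.82

Checks: |LE| = 12.90 ✓; ∠(LE, EU) = 90.00° ✓; |EU| = 25.20 ✓; |MU| = 56.29 ✓.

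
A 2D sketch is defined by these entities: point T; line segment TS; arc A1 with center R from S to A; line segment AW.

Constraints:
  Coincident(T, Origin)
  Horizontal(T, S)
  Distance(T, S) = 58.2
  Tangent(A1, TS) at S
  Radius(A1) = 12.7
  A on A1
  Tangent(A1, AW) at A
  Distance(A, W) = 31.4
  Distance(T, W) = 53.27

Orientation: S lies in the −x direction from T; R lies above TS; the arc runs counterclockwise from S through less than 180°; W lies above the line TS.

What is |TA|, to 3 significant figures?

46.9

T is at the origin; TS is horizontal with |TS| = 58.2 and S on the −x side, so S = (-58.2, 0.00). Since A1 is tangent to TS there, RS ⟂ TS, so R = S + (0, 12.7) = (-58.2, 12.7). Since RA ⟂ AW (tangency), |RW| = √(12.7² + 31.4²) = 33.9 regardless of where A sits on A1. So W lies on both circle(T, 53.27) and circle(R, 33.9); the above-TS intersection is W = (-36.6, 38.8). A is the foot of the tangent from W: A = (-46.1, 8.84).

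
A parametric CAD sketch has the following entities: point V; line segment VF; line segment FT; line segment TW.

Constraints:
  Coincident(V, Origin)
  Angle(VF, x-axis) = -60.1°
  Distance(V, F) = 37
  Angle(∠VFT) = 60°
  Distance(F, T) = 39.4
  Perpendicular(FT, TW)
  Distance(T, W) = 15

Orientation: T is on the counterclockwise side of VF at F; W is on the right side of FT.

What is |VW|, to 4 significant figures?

51.48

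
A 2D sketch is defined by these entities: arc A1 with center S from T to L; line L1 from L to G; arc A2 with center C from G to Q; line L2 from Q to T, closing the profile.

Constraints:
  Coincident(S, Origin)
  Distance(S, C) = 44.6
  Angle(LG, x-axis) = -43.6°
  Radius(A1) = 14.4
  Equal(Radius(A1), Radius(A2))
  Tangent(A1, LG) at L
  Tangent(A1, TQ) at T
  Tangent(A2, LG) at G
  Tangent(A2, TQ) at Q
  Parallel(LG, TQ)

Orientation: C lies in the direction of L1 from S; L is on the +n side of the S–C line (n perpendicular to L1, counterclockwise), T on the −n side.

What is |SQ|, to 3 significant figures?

46.9

Tangency of A1 to both parallel lines with radius 14.4 puts L and T at S ± 14.4·n: L = (9.93, 10.4), T = (-9.93, -10.4). Equal radii place G and Q the same way about C: G = C + 14.4·n = (42.2, -20.3), Q = C − 14.4·n = (22.4, -41.2). Then |SQ| = |Q − S| = 46.9.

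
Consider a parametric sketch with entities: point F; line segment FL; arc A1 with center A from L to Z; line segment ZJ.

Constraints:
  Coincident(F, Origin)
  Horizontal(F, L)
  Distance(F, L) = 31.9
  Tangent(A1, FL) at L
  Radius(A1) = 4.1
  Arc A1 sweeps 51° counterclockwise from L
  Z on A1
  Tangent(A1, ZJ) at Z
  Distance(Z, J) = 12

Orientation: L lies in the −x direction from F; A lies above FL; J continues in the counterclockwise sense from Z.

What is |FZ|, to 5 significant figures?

28.754

F is at the origin; F and L share the same y with |FL| = 31.9 and L on the −x side, so L = (-31.900, 0.0000). Tangency of A1 to FL means the radius AL is perpendicular to FL, so A = L + (0, 4.1) = (-31.900, 4.1000). On A1, L sits at bearing -90° from A; a 51° counterclockwise sweep puts Z at bearing -39°, so Z = A + 4.1·(cos -39°, sin -39°) = (-28.714, 1.5198). Then |FZ| = |Z − F| = 28.754.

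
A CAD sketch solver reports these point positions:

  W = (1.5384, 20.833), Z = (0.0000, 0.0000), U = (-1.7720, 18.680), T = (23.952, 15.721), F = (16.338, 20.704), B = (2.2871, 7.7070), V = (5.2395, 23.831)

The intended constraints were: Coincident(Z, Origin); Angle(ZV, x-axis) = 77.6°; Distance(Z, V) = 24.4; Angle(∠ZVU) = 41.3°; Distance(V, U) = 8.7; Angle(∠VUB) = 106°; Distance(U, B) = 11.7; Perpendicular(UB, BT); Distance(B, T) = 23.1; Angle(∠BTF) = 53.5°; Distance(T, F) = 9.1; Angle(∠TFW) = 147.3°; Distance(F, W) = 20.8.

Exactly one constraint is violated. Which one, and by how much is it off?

Distance(F, W) = 20.8 — off by 6.00.

Z = (0.00, 0.00) ✓; ZV at 77.60° ✓; |ZV| = 24.40 ✓; ∠ZVU = 41.30° ✓; |VU| = 8.700 ✓; ∠VUB = 106.0° ✓; |UB| = 11.70 ✓; ∠(UB, BT) = 90.00° ✓; |BT| = 23.10 ✓; ∠BTF = 53.50° ✓; |TF| = 9.100 ✓; ∠TFW = 147.3° ✓; |FW| = 14.80 ✗.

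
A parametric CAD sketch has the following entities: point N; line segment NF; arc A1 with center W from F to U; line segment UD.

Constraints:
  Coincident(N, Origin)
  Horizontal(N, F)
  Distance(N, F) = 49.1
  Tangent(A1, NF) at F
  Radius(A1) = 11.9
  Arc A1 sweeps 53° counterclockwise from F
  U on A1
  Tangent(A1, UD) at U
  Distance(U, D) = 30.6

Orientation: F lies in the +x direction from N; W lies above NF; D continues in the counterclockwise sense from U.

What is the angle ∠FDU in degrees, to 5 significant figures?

6.7385°

N is at the origin; NF is horizontal with |NF| = 49.1 and F on the +x side, so F = (49.100, 0.0000). A1 meets NF tangentially, so WF is at right angles to NF, so W = F + (0, 11.9) = (49.100, 11.900). On A1, F sits at bearing -90° from W; a 53° counterclockwise sweep puts U at bearing -37°, so U = W + 11.9·(cos -37°, sin -37°) = (58.604, 4.7384). Tangency of A1 to UD means the radius WU is perpendicular to UD, so UD runs along (−sin -37°, cos -37°); with |UD| = 30.6, D = (77.019, 29.177). Then cos ∠FDU = DF·DU / (|DF||DU|), giving 6.7385°.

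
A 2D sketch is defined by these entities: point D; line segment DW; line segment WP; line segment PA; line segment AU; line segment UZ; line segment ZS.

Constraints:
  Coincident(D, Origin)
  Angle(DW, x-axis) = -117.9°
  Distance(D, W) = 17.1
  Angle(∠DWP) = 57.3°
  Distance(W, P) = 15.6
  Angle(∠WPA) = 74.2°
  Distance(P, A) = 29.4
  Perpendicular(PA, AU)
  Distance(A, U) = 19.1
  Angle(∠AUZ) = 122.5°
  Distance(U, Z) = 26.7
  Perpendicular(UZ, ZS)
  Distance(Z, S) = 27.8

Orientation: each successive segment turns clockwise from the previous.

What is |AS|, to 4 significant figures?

38.77

∠AUZ = 122.5° gives UZ at -133.9° from the x-axis; with |UZ| = 26.7, Z = (-1.107, -32.41). UZ is perpendicular to ZS, so ZS runs at 136.1°; with |ZS| = 27.8, S = (-21.14, -13.13). Then |AS| = |S − A| = 38.77.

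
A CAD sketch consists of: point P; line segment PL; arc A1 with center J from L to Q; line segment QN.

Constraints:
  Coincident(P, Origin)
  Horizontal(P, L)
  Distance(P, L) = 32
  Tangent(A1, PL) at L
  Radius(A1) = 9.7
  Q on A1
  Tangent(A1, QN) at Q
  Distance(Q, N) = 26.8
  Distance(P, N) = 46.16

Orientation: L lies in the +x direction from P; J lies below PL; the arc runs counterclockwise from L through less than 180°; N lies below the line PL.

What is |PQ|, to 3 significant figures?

25.1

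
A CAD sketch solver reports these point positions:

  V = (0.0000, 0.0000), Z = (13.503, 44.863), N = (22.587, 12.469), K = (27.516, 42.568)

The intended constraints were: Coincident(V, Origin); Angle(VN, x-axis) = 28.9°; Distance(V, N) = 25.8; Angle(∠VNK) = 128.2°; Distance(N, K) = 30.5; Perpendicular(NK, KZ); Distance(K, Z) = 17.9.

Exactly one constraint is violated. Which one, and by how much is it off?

Distance(K, Z) = 17.9 — off by 3.70.

V = (0.00, 0.00) ✓; VN at 28.90° ✓; |VN| = 25.80 ✓; ∠VNK = 128.2° ✓; |NK| = 30.50 ✓; ∠(NK, KZ) = 90.00° ✓; |KZ| = 14.20 ✗.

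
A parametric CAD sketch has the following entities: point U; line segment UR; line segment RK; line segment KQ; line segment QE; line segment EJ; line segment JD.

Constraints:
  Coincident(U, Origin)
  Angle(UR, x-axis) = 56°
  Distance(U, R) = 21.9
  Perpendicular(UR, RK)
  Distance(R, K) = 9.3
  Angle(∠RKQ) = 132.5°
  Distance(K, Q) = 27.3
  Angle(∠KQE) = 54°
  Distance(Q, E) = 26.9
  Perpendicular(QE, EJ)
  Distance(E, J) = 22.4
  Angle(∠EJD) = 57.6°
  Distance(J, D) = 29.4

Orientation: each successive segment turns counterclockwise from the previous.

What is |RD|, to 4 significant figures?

28.47

U is at the origin; UR runs at 56.0° with length 21.9, so R = (12.25, 18.16). The perpendicularity gives RK at right angles to UR, so RK runs at 146.0°; with |RK| = 9.3, K = (4.536, 23.36). ∠RKQ = 132.5° gives KQ at -166.5° from the x-axis; with |KQ| = 27.3, Q = (-22.01, 16.98). ∠KQE = 54.0° gives QE at -40.50° from the x-axis; with |QE| = 26.9, E = (-1.555, -0.4868). QE ⟂ EJ, so EJ runs at 49.50°; with |EJ| = 22.4, J = (12.99, 16.55). ∠EJD = 57.6° gives JD at 171.9° from the x-axis; with |JD| = 29.4, D = (-16.11, 20.69). Then |RD| = |D − R| = 28.47.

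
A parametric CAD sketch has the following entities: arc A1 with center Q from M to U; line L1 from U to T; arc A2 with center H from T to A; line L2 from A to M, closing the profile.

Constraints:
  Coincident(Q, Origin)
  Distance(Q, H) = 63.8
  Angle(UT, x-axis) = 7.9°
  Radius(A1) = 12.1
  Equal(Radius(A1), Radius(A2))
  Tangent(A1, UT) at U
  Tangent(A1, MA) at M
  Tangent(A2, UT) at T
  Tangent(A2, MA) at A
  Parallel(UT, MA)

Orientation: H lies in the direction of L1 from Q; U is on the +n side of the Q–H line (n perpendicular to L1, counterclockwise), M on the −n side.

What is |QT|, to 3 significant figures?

64.9

The slot axis is L1's direction at 7.9°, so u = (cos 7.9°, sin 7.9°) = (0.991, 0.137) and n = (−sin 7.9°, cos 7.9°) = (-0.137, 0.991). Q is at the origin and H lies 63.8 along u from Q, so H = 63.8·u = (63.2, 8.77). Tangency of A1 to both parallel lines with radius 12.1 puts U and M at Q ± 12.1·n: U = (-1.66, 12.0), M = (1.66, -12.0). Equal radii place T and A the same way about H: T = H + 12.1·n = (61.5, 20.8), A = H − 12.1·n = (64.9, -3.22). Then |QT| = |T − Q| = 64.9.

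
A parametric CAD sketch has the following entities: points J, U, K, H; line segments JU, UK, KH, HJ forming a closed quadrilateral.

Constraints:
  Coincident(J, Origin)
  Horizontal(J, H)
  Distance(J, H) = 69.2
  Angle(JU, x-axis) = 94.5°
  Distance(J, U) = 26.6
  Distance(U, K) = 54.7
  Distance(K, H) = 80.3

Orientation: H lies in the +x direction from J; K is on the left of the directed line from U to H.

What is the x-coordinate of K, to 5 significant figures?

30.572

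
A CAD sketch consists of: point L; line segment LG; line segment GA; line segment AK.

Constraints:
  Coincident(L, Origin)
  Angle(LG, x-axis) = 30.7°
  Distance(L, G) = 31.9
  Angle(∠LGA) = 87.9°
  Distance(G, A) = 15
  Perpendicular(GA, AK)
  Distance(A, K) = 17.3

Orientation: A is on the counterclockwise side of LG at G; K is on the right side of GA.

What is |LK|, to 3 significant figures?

51.1

∠LGA = 87.9°, so GA runs at 30.7° + (180° − 87.9°) = 123° from the x-axis; with |GA| = 15.0, A = G + 15.0·(cos 123°, sin 123°) = (19.3, 28.9). GA is perpendicular to AK; with |AK| = 17.3 on the right of GA, K = A + 17.3·(0.841, 0.542) = (33.8, 38.3). Then |LK| = |K − L| = 51.1.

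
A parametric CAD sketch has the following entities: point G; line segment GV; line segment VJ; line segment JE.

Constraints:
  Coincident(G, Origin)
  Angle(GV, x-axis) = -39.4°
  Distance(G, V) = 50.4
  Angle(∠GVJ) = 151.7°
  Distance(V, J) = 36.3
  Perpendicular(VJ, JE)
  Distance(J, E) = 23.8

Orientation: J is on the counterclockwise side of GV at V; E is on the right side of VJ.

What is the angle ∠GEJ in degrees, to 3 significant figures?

59.4°

∠GVJ = 151.7°, so VJ runs at -39.4° + (180° − 151.7°) = -11.1° from the x-axis; with |VJ| = 36.3, J = V + 36.3·(cos -11.1°, sin -11.1°) = (74.6, -39.0). VJ ⟂ JE; with |JE| = 23.8 on the right of VJ, E = J + 23.8·(-0.193, -0.981) = (70.0, -62.3). Then cos ∠GEJ = EG·EJ / (|EG||EJ|), giving 59.4°.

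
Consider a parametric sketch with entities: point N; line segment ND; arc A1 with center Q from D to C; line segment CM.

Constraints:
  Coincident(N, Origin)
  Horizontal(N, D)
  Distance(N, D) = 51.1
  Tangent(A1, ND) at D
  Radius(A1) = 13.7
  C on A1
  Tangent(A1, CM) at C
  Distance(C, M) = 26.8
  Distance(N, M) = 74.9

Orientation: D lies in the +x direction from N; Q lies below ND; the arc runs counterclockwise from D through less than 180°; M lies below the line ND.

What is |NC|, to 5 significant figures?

48.446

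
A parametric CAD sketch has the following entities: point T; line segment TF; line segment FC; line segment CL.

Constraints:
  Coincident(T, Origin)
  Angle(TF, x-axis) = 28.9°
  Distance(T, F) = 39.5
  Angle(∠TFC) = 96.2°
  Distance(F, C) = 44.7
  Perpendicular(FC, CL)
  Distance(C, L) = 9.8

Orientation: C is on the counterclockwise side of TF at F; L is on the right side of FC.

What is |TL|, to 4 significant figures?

69.32

∠TFC = 96.2°, so FC runs at 28.9° + (180° − 96.2°) = 112.7° from the x-axis; with |FC| = 44.7, C = F + 44.7·(cos 112.7°, sin 112.7°) = (17.33, 60.33). FC is perpendicular to CL; with |CL| = 9.8 on the right of FC, L = C + 9.8·(0.9225, 0.3859) = (26.37, 64.11). Then |TL| = |L − T| = 69.32.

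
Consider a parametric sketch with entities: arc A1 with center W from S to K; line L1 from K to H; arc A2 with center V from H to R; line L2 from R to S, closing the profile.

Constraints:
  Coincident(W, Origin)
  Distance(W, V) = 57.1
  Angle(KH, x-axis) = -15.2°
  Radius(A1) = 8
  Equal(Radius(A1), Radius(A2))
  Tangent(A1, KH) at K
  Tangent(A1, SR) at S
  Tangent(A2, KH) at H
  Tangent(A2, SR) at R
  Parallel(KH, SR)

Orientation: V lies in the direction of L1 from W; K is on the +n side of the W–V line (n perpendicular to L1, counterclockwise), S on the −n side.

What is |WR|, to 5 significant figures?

57.658

Tangency of A1 to both parallel lines with radius 8.0 puts K and S at W ± 8.0·n: K = (2.0975, 7.7201), S = (-2.0975, -7.7201). Equal radii place H and R the same way about V: H = V + 8.0·n = (57.200, -7.2509), R = V − 8.0·n = (53.005, -22.691). Then |WR| = |R − W| = 57.658.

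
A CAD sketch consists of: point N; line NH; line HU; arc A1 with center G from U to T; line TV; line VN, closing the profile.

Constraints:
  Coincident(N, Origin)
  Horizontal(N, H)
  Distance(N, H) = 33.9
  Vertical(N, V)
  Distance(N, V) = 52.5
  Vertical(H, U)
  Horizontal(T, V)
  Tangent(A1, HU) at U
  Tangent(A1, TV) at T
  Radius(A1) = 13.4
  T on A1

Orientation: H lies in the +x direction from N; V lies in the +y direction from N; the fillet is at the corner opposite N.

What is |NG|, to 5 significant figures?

44.148

N and V share the same x with |NV| = 52.5 and V on the +y side, so V = (0.0000, 52.500). The virtual corner opposite N is at (33.900, 52.500). The tangent condition forces GU to be normal to HU and the tangent condition forces GT to be normal to TV, with radius 13.4, so the center G sits 13.4 in from both sides at G = (20.500, 39.100). Then |NG| = |G − N| = 44.148.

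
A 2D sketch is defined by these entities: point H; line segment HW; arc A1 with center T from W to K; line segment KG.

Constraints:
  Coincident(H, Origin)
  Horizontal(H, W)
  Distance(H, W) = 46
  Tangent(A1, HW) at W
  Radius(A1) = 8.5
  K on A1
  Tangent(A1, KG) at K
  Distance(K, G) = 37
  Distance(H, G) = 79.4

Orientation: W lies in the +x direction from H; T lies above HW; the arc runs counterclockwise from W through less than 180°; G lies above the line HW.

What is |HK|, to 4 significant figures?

53.89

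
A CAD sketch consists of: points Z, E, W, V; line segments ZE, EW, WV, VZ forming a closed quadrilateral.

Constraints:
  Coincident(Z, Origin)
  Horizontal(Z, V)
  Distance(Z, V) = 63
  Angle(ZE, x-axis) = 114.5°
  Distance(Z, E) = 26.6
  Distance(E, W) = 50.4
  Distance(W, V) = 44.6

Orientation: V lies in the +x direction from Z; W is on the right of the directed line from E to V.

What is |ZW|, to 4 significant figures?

25.61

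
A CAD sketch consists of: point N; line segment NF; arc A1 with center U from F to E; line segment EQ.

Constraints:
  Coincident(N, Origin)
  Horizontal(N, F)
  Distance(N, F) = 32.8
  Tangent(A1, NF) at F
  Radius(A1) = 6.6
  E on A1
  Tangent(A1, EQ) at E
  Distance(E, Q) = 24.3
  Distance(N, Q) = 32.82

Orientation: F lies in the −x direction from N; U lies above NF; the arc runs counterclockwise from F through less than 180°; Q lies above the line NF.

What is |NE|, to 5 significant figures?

26.947

N is at the origin; NF is horizontal with |NF| = 32.8 and F on the −x side, so F = (-32.800, 0.0000). The tangent condition forces UF to be normal to NF, so U = F + (0, 6.6) = (-32.800, 6.6000). Since UE ⟂ EQ (tangency), |UQ| = √(6.6² + 24.3²) = 25.180 regardless of where E sits on A1. So Q lies on both circle(N, 32.82) and circle(U, 25.180); the above-NF intersection is Q = (-18.342, 27.216). E is the foot of the tangent from Q: E = (-26.592, 4.3593).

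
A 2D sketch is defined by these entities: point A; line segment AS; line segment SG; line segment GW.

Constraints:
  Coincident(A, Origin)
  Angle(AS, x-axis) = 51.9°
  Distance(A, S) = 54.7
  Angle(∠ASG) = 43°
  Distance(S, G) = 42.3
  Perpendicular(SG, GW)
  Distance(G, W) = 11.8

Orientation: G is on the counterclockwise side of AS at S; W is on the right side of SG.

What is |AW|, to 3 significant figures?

49.2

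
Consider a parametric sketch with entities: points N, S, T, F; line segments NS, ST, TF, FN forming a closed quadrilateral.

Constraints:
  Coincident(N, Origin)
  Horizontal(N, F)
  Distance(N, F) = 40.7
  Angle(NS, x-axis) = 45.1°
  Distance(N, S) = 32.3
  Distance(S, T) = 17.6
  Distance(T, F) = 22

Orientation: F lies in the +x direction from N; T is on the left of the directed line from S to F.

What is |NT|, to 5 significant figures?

45.981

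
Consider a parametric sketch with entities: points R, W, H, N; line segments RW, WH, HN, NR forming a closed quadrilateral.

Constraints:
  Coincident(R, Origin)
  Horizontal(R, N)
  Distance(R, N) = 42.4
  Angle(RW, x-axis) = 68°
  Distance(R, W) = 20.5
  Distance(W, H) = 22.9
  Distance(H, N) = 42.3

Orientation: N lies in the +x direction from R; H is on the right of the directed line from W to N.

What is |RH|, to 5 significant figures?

2.6369

Checks: R.y = 0.00, N.y = 0.00 ✓; |WH| = 22.90 ✓; |HN| = 42.30 ✓.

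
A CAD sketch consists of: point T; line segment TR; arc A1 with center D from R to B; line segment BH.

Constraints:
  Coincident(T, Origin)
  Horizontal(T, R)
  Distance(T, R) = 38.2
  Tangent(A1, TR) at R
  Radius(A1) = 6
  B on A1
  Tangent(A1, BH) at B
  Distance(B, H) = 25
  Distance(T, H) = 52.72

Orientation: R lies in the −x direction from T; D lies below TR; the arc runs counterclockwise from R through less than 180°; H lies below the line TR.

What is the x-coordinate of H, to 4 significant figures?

-42.37

T is at the origin; T and R share the same y with |TR| = 38.2 and R on the −x side, so R = (-38.20, 0.000). Since A1 is tangent to TR there, DR ⟂ TR, so D = R + (0, -6) = (-38.20, -6.000). Since DB ⟂ BH (tangency), |DH| = √(6.0² + 25.0²) = 25.71 regardless of where B sits on A1. So H lies on both circle(T, 52.72) and circle(D, 25.71); the below-TR intersection is H = (-42.37, -31.37). B is the foot of the tangent from H: B = (-44.18, -6.435).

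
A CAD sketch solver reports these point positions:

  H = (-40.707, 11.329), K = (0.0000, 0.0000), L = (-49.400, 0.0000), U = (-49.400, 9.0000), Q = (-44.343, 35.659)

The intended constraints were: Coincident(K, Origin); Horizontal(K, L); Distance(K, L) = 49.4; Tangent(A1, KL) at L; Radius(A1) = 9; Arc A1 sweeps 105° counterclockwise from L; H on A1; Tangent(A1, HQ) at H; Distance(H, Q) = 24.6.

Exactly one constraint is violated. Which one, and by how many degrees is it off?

Tangent(A1, HQ) at H — off by 6.50°.

K = (0.00, 0.00) ✓; K.y = 0.00, L.y = 0.00 ✓; |KL| = 49.40 ✓; ∠(UL, LK) = 90.00° ✓; |UL| = 9.000 ✓; bearing(U→H) − bearing(U→L) = 105.0° ✓; |UH| = 9.000 ✓; ∠(UH, HQ) = 96.50° ✗; |HQ| = 24.60 ✓.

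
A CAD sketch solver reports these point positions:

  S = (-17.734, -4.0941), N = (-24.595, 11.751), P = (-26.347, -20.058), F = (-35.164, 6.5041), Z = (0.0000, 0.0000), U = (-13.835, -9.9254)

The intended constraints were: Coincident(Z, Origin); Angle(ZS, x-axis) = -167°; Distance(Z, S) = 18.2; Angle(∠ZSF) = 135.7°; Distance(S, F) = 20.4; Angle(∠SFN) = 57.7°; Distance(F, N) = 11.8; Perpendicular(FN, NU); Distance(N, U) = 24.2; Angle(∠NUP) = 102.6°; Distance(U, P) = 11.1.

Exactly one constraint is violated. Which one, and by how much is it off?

Distance(U, P) = 11.1 — off by 5.00.

Z = (0.00, 0.00) ✓; ZS at -167.0° ✓; |ZS| = 18.20 ✓; ∠ZSF = 135.7° ✓; |SF| = 20.40 ✓; ∠SFN = 57.70° ✓; |FN| = 11.80 ✓; ∠(FN, NU) = 90.00° ✓; |NU| = 24.20 ✓; ∠NUP = 102.6° ✓; |UP| = 16.10 ✗.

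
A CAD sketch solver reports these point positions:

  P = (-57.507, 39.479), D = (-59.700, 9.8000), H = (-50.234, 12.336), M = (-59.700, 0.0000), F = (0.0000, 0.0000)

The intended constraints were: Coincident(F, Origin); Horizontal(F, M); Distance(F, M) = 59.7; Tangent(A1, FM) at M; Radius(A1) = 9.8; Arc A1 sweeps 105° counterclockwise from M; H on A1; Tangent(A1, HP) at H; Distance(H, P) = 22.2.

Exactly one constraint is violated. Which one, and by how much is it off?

Distance(H, P) = 22.2 — off by 5.90.

F = (0.00, 0.00) ✓; F.y = 0.00, M.y = 0.00 ✓; |FM| = 59.70 ✓; ∠(DM, MF) = 90.00° ✓; |DM| = 9.800 ✓; bearing(D→H) − bearing(D→M) = 105.0° ✓; |DH| = 9.800 ✓; ∠(DH, HP) = 90.00° ✓; |HP| = 28.10 ✗.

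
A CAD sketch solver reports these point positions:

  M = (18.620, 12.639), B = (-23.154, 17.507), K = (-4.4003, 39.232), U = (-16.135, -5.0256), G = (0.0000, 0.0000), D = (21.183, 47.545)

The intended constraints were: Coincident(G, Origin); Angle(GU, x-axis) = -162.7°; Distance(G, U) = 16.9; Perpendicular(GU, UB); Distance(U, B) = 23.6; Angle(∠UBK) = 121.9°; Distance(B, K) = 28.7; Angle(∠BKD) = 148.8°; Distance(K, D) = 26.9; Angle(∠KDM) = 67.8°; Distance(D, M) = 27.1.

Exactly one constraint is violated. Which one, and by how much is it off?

Distance(D, M) = 27.1 — off by 7.90.

G = (0.00, 0.00) ✓; GU at -162.7° ✓; |GU| = 16.90 ✓; ∠(GU, UB) = 90.00° ✓; |UB| = 23.60 ✓; ∠UBK = 121.9° ✓; |BK| = 28.70 ✓; ∠BKD = 148.8° ✓; |KD| = 26.90 ✓; ∠KDM = 67.80° ✓; |DM| = 35.00 ✗.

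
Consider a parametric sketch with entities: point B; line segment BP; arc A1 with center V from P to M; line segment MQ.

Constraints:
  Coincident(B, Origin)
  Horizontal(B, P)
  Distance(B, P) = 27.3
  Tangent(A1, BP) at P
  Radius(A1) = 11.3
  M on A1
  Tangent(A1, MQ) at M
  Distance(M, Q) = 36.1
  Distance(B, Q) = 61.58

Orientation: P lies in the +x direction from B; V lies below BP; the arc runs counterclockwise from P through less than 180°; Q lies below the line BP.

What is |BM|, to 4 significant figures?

25.65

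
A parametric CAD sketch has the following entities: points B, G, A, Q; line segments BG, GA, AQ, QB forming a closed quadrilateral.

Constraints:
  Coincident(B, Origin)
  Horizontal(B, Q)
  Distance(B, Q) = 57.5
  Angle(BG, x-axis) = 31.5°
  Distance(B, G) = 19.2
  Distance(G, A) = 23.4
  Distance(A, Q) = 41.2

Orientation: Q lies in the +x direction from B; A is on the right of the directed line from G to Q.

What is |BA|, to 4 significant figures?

22.76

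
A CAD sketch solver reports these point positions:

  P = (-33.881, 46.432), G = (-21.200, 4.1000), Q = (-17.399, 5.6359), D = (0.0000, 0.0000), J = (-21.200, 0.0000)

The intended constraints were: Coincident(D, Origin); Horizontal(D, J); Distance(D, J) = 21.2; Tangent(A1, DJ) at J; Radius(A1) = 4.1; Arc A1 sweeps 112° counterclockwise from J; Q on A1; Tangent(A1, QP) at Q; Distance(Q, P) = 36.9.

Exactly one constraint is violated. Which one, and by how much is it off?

Distance(Q, P) = 36.9 — off by 7.10.

D = (0.00, 0.00) ✓; D.y = 0.00, J.y = 0.00 ✓; |DJ| = 21.20 ✓; ∠(GJ, JD) = 90.00° ✓; |GJ| = 4.100 ✓; bearing(G→Q) − bearing(G→J) = 112.0° ✓; |GQ| = 4.100 ✓; ∠(GQ, QP) = 90.00° ✓; |QP| = 44.00 ✗.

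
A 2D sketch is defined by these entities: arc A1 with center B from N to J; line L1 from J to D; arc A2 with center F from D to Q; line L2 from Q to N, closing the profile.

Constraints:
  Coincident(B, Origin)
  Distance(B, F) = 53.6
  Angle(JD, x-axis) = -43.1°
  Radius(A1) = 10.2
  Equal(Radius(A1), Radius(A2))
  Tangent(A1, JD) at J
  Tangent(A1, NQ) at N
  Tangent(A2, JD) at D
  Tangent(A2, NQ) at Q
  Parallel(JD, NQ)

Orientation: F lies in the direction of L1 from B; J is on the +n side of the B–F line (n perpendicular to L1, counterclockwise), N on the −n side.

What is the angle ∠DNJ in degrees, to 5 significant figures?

69.163°

The slot axis is L1's direction at -43.1°, so u = (cos -43.1°, sin -43.1°) = (0.73016, -0.68327) and n = (−sin -43.1°, cos -43.1°) = (0.68327, 0.73016). B is at the origin and F lies 53.6 along u from B, so F = 53.6·u = (39.137, -36.623). Tangency of A1 to both parallel lines with radius 10.2 puts J and N at B ± 10.2·n: J = (6.9694, 7.4477), N = (-6.9694, -7.4477). Equal radii place D and Q the same way about F: D = F + 10.2·n = (46.106, -29.176), Q = F − 10.2·n = (32.167, -44.071). Then cos ∠DNJ = ND·NJ / (|ND||NJ|), giving 69.163°.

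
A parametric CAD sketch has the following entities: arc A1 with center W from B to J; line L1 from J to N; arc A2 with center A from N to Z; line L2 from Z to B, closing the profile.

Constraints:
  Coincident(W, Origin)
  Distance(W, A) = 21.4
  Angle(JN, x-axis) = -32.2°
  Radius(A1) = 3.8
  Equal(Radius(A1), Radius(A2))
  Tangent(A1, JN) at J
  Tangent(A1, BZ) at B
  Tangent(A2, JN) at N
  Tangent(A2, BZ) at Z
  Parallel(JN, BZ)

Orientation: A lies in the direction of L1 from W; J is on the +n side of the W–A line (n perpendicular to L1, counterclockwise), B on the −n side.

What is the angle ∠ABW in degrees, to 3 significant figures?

79.9°

The slot axis is L1's direction at -32.2°, so u = (cos -32.2°, sin -32.2°) = (0.846, -0.533) and n = (−sin -32.2°, cos -32.2°) = (0.533, 0.846). W is at the origin and A lies 21.4 along u from W, so A = 21.4·u = (18.1, -11.4). Tangency of A1 to both parallel lines with radius 3.8 puts J and B at W ± 3.8·n: J = (2.02, 3.22), B = (-2.02, -3.22). Then cos ∠ABW = BA·BW / (|BA||BW|), giving 79.9°.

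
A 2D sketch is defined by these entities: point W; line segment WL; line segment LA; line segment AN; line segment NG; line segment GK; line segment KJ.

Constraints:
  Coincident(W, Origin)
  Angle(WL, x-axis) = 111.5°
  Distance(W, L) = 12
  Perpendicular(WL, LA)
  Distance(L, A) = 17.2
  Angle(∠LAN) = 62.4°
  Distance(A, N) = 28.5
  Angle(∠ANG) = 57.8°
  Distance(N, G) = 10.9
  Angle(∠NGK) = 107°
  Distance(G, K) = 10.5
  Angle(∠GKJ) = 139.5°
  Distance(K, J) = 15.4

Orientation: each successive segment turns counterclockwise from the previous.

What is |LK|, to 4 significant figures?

9.901

∠ANG = 57.8° gives NG at 81.30° from the x-axis; with |NG| = 10.9, G = (2.789, -3.024). ∠NGK = 107.0° gives GK at 154.3° from the x-axis; with |GK| = 10.5, K = (-6.672, 1.529). Then |LK| = |K − L| = 9.901.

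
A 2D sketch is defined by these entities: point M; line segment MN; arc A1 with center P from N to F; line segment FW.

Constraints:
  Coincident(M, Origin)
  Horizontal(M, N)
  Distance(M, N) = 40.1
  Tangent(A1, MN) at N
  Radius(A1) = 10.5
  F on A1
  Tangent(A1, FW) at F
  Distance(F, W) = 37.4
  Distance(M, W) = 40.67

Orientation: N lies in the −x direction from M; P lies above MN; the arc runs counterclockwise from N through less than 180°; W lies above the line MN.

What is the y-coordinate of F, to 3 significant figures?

5.53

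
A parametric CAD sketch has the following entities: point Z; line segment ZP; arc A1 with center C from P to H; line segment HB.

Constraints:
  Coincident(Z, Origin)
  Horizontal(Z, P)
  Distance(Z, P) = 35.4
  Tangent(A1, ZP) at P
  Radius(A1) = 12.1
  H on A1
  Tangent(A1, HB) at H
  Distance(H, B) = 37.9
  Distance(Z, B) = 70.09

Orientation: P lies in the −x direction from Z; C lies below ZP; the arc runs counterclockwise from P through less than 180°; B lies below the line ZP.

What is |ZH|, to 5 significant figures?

48.796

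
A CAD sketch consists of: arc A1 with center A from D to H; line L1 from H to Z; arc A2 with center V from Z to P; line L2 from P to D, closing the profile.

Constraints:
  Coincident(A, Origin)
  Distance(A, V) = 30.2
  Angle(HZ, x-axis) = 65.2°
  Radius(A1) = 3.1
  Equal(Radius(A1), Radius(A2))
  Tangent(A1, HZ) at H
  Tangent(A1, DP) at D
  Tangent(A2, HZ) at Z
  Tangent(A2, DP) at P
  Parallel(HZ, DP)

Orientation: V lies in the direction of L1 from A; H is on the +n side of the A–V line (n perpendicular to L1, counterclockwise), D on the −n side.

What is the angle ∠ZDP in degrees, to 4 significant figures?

11.60°

The slot axis is L1's direction at 65.2°, so u = (cos 65.2°, sin 65.2°) = (0.4195, 0.9078) and n = (−sin 65.2°, cos 65.2°) = (-0.9078, 0.4195). A is at the origin and V lies 30.2 along u from A, so V = 30.2·u = (12.67, 27.41). Tangency of A1 to both parallel lines with radius 3.1 puts H and D at A ± 3.1·n: H = (-2.814, 1.300), D = (2.814, -1.300). Equal radii place Z and P the same way about V: Z = V + 3.1·n = (9.853, 28.72), P = V − 3.1·n = (15.48, 26.11). Then cos ∠ZDP = DZ·DP / (|DZ||DP|), giving 11.60°.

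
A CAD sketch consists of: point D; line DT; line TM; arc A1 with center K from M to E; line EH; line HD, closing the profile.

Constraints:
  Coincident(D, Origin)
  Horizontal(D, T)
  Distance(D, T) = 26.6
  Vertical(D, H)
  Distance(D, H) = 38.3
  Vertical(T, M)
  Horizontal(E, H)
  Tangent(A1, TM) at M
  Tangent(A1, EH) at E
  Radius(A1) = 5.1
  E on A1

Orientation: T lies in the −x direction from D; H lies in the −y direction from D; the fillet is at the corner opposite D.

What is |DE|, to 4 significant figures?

43.92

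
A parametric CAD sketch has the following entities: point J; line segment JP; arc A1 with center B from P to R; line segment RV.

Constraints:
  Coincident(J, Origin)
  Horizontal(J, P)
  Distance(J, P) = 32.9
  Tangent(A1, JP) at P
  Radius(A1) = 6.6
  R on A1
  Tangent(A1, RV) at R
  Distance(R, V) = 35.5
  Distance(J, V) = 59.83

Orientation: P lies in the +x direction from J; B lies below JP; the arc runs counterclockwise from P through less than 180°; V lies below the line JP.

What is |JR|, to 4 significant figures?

28.72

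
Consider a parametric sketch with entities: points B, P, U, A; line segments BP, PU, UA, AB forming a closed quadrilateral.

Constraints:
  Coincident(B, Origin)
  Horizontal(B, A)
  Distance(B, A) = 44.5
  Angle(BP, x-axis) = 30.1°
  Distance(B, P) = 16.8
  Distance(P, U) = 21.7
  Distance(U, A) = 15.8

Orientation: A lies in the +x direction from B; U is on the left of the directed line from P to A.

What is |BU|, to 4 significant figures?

38.06

B is at the origin; B and A share the same y with |BA| = 44.5 and A in +x, so A = (44.5, 0). BP runs at 30.1° with |BP| = 16.8, so P = (14.53, 8.425). U is determined by |PU| = 21.7 and |UA| = 15.8 together: it lies at the intersection of circle(P, 21.7) and circle(A, 15.8). With |PA| = 31.13, the foot of the radical line on PA is 19.12 from P and the perpendicular offset is √(21.7² − 19.12²) = 10.27. Taking the left-of-PA solution: U = (35.72, 13.13).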